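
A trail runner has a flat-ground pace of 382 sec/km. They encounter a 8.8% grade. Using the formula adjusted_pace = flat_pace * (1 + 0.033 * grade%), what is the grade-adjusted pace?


Grade factor = 1 + 0.033 * 8.8 = 1.2904
Adjusted = 382 * 1.2904 = 492.93 sec/km

492.93 s/km


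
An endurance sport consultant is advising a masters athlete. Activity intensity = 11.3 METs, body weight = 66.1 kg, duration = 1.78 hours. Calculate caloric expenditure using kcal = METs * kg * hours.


kcal = 11.3 * 66.1 * 1.78
= 746.93 * 1.78
= 1329.54 kcal

1329.54 kcal


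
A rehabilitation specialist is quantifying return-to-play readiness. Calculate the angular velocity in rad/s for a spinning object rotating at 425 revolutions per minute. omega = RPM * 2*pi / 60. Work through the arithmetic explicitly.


omega = RPM * 2*pi / 60
= 425 * 6.28318531 / 60
= 44.506 rad/s

44.506 rad/s


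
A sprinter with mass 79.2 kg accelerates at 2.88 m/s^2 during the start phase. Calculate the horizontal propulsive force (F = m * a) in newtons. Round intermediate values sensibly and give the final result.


F = m * a
= 79.2 * 2.88
= 228.1 N

228.1 N


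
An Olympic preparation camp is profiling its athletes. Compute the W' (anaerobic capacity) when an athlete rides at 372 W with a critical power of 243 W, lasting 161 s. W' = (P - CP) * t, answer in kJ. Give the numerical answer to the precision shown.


Above-CP power = 129 W
Duration = 161 s
W' = 129 * 161 = 20769 J
Convert: 20769 / 1000 = 20.769 kJ

20.769 kJ


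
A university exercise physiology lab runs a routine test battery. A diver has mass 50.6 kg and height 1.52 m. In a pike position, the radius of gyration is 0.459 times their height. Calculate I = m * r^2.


r = 0.459 * 1.52 = 0.69768 m
I = m * r^2 = 50.6 * 0.486757 = 24.63 kg*m^2

24.63 kg*m^2


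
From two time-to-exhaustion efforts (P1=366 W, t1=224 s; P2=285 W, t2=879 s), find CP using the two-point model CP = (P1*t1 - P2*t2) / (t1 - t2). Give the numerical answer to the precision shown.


Work in trial 1 = 81984 J
Work in trial 2 = 250515 J
Delta work = -168531 J
Delta time = -655 s
CP = -168531 / -655 = 257.3 W

257.3 W


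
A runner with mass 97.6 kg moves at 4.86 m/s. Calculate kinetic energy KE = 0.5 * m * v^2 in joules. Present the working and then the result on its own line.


v^2 = 4.86^2 = 23.6196
KE = 0.5 * 97.6 * 23.6196
= 1152.64 J

1152.64 J


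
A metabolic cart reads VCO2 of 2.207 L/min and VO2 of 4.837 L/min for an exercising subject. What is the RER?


RER = VCO2 / VO2 = 2.207 / 4.837 = 0.4563

0.4563


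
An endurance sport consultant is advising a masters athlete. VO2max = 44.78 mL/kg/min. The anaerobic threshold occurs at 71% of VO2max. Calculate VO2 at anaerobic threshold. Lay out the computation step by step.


AT fraction = 71 / 100 = 0.71
AT VO2 = 44.78 * 0.71
= 31.79 mL/kg/min

31.79 mL/kg/min


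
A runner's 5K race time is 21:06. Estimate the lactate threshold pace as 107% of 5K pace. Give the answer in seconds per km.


Total race time = 21*60 + 6 = 1266 seconds
5K pace = 1266 / 5 = 253.2 sec/km
LT pace = 253.2 * 1.07 = 270.92 sec/km

270.92 s/km


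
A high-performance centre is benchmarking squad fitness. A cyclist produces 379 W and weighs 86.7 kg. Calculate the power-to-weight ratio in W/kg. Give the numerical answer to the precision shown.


P/W = power / mass
= 379 / 86.7
= 4.371 W/kg

4.371 W/kg


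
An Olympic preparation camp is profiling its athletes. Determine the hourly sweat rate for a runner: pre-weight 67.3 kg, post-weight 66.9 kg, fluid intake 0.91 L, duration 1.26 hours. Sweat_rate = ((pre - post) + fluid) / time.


Mass lost = 67.3 - 66.9 = 0.4 kg
Add fluid consumed: 0.4 + 0.91 = 1.31 L total sweat
Sweat rate = 1.31 / 1.26 = 1.04 L/h

1.04 L/h


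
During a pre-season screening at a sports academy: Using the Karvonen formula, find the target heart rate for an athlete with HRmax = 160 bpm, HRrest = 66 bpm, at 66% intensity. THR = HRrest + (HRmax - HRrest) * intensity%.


HRR = 160 - 66 = 94
THR = 66 + 94 * 0.66
= 66 + 62.04
= 128.04 bpm

128.04 bpm


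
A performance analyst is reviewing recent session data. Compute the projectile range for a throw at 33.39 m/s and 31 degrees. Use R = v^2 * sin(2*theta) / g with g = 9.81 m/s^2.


Two times the angle = 62 degrees
sin(62) = 0.882948
R = 1114.8921 * 0.882948 / 9.81 = 100.346 m

100.346 m


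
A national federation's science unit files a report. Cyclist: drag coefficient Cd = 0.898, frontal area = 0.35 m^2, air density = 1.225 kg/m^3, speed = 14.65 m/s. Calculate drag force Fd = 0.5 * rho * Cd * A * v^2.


v^2 = 14.65^2 = 214.6225
Fd = 0.5 * 1.225 * 0.898 * 0.35 * 214.6225
= 41.317 N

41.317 N


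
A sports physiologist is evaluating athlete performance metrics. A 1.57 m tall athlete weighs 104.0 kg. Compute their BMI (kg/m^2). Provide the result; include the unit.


height^2 = 2.4649 m^2
BMI = 104.0 / 2.4649 = 42.19 kg/m^2

42.19 kg/m^2


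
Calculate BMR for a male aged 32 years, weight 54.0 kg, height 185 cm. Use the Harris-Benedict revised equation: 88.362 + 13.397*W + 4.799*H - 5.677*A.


Substituting values:
W term = 13.397 * 54.0 = 723.438
H term = 4.799 * 185 = 887.815
A term = 5.677 * 32 = 181.664
BMR = 1517.95 kcal/day

1517.95 kcal/day


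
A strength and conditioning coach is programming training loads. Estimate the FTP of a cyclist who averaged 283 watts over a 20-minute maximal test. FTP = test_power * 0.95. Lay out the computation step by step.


FTP = 283 * 0.95 = 268.85 W

268.85 W


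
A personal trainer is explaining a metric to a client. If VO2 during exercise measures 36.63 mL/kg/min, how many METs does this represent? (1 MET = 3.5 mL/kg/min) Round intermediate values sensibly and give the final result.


METs = VO2 / 3.5 = 36.63 / 3.5 = 10.47

10.47 METs


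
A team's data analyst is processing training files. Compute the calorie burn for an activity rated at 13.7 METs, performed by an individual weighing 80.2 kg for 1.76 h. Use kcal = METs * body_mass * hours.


Product of METs and mass = 13.7 * 80.2 = 1098.74
Total kcal = 1098.74 * 1.76 = 1933.78 kcal

1933.78 kcal


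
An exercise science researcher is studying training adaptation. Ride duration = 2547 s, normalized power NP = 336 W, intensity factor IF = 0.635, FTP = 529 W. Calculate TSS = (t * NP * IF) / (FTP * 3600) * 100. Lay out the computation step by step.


Numerator = 2547 * 336 * 0.635 = 543427.92
Denominator = 529 * 3600 = 1904400
TSS = 543427.92 / 1904400 * 100
= 28.54

28.54 TSS


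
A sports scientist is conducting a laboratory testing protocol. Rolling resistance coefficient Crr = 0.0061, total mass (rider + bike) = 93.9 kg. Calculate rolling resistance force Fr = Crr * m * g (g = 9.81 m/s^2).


Fr = Crr * m * g
= 0.0061 * 93.9 * 9.81
= 5.619 N

5.619 N


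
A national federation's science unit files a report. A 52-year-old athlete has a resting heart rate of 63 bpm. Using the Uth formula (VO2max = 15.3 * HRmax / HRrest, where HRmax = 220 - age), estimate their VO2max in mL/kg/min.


HRmax = 220 - 52 = 168 bpm
Ratio = HRmax / HRrest = 168 / 63 = 2.6667
VO2max = 15.3 * 2.6667 = 40.8 mL/kg/min

40.8 mL/kg/min


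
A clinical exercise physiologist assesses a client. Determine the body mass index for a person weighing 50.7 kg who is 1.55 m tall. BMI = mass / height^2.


BMI = mass / height^2
= 50.7 / 1.55^2
= 50.7 / 2.4025
= 21.1 kg/m^2

21.1 kg/m^2


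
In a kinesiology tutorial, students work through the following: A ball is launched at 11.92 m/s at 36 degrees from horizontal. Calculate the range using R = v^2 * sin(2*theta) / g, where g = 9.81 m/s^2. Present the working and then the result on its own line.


sin(2 * 36) = sin(72) = 0.951057
v^2 = 11.92^2 = 142.0864
R = 142.0864 * 0.951057 / 9.81
= 13.775 m

13.775 m


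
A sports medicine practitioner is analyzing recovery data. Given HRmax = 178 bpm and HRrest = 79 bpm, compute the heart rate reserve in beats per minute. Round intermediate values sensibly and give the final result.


Heart rate reserve = maximum HR minus resting HR
HRR = 178 - 79 = 99 bpm

99 bpm


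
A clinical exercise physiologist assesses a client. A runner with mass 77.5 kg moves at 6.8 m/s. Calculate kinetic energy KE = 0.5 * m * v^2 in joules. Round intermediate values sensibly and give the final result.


v^2 = 6.8^2 = 46.24
KE = 0.5 * 77.5 * 46.24
= 1791.8 J

1791.8 J


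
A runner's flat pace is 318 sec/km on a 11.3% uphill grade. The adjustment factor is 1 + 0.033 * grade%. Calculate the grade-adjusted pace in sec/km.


Factor = 1 + 0.033 * 11.3 = 1.3729
Adjusted pace = 318 * 1.3729
= 436.58 sec/km

436.58 s/km


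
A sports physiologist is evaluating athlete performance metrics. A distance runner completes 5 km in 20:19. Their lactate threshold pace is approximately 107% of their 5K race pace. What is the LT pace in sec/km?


Convert to seconds: 20 min 19 s = 1219 s
Pace per km = 1219 / 5 = 243.8 s/km
LT pace = 243.8 * 1.07 = 260.87 s/km

260.87 s/km


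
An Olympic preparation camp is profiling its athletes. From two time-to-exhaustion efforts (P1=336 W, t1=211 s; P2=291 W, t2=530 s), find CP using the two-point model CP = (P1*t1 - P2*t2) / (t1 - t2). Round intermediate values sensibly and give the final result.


Work in trial 1 = 70896 J
Work in trial 2 = 154230 J
Delta work = -83334 J
Delta time = -319 s
CP = -83334 / -319 = 261.24 W

261.24 W


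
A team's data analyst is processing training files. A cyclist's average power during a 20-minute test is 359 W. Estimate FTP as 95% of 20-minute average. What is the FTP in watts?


FTP = 20-min power * 0.95
= 359 * 0.95
= 341.05 W

341.05 W


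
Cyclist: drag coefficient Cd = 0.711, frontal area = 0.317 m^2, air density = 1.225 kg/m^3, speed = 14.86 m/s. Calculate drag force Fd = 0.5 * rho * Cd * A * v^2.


v^2 = 14.86^2 = 220.8196
Fd = 0.5 * 1.225 * 0.711 * 0.317 * 220.8196
= 30.484 N

30.484 N


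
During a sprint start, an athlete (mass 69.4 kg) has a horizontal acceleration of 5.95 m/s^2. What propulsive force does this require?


Propulsive force = mass * acceleration
= 69.4 kg * 5.95 m/s^2
= 412.93 N

412.93 N


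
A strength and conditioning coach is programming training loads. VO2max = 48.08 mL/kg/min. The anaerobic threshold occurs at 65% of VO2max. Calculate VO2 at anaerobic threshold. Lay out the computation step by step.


AT fraction = 65 / 100 = 0.65
AT VO2 = 48.08 * 0.65
= 31.25 mL/kg/min

31.25 mL/kg/min


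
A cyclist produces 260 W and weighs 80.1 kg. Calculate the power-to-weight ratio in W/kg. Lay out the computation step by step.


P/W = power / mass
= 260 / 80.1
= 3.246 W/kg

3.246 W/kg


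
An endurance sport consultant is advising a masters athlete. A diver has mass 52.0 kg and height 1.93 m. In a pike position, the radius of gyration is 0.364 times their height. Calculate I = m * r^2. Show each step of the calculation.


r = 0.364 * 1.93 = 0.70252 m
I = m * r^2 = 52.0 * 0.493534 = 25.664 kg*m^2

25.664 kg*m^2


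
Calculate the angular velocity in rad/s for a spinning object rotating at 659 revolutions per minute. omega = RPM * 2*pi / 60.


omega = RPM * 2*pi / 60
= 659 * 6.28318531 / 60
= 69.01 rad/s

69.01 rad/s


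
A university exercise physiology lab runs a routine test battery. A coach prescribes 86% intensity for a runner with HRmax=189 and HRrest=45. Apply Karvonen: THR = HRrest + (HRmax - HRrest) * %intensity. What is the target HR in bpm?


Heart rate reserve = 189 - 45 = 144
Intensity fraction = 86 / 100 = 0.86
THR = 45 + 144 * 0.86 = 168.84 bpm

168.84 bpm


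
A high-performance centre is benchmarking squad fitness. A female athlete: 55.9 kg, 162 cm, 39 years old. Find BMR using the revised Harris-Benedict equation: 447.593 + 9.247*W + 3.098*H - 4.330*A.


Intercept = 447.593
Weight contribution = 9.247 * 55.9 = 516.9073
Height contribution = 3.098 * 162 = 501.876
Age contribution = 4.33 * 39 = 168.87
BMR = 447.593 + 516.9073 + 501.876 - 168.87
= 1297.51 kcal/day

1297.51 kcal/day


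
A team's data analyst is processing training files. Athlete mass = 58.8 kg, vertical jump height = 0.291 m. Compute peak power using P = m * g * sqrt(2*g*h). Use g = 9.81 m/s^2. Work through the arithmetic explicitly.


sqrt(2 * 9.81 * 0.291) = sqrt(5.70942) = 2.389439 m/s
P = 58.8 * 9.81 * 2.389439
= 1378.3 W

1378.3 W


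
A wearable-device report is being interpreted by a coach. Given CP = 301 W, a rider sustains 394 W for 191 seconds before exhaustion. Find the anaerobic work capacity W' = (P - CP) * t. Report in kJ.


Excess power = 394 - 301 = 93 W
Work above CP = 93 * 191 = 17763 J
W' = 17.763 kJ

17.763 kJ


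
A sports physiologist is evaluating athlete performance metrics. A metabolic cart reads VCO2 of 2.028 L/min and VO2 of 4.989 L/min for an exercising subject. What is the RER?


RER = VCO2 / VO2 = 2.028 / 4.989 = 0.4065

0.4065


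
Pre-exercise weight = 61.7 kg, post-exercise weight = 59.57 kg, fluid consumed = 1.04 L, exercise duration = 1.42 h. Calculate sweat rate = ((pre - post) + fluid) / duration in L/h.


Weight loss = 61.7 - 59.57 = 2.13 kg (approx L)
Total sweat = 2.13 + 1.04 = 3.17 L
Sweat rate = 3.17 / 1.42 = 2.232 L/h

2.232 L/h


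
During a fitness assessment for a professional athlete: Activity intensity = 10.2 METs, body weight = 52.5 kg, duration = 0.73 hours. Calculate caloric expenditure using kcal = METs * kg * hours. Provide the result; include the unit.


kcal = 10.2 * 52.5 * 0.73
= 535.5 * 0.73
= 390.92 kcal

390.92 kcal


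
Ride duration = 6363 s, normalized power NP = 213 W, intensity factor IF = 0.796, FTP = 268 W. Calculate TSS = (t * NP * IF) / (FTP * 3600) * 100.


Numerator = 6363 * 213 * 0.796 = 1078833.924
Denominator = 268 * 3600 = 964800
TSS = 1078833.924 / 964800 * 100
= 111.82

111.82 TSS


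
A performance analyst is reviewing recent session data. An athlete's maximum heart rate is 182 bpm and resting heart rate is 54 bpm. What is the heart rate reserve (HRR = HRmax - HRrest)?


HRR = HRmax - HRrest
= 182 - 54
= 128 bpm

128 bpm


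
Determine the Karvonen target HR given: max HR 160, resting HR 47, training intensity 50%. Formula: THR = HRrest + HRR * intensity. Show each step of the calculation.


HRR = HRmax - HRrest = 160 - 47 = 113
THR = 47 + 113 * 0.5
= 103.5 bpm

103.5 bpm


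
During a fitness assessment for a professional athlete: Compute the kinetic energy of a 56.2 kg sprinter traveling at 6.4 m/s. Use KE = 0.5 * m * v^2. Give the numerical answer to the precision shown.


Velocity squared = 40.96
KE = 0.5 * 56.2 * 40.96 = 1150.98 J

1150.98 J


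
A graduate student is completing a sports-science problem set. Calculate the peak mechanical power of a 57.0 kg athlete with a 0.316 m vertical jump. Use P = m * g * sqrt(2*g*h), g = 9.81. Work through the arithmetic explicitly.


First, sqrt(2gh) = sqrt(2 * 9.81 * 0.316)
= sqrt(6.19992) = 2.489964 m/s
Power = 57.0 * 9.81 * 2.489964 = 1392.31 W

1392.31 W


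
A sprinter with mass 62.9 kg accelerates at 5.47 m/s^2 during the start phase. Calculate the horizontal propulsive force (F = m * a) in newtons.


F = m * a
= 62.9 * 5.47
= 344.06 N

344.06 N


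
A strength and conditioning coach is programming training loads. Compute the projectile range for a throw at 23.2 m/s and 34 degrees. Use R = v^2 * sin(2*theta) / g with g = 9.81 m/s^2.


Two times the angle = 68 degrees
sin(68) = 0.927184
R = 538.24 * 0.927184 / 9.81 = 50.871 m

50.871 m


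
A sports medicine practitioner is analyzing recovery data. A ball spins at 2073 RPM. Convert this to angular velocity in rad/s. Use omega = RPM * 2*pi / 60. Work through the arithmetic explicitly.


omega = 2073 * 2 * pi / 60
= 2073 * 6.28318531 / 60
= 13025.043 / 60
= 217.084 rad/s

217.084 rad/s


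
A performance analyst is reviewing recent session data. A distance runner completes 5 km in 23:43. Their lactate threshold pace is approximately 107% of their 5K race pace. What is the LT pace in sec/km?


Convert to seconds: 23 min 43 s = 1423 s
Pace per km = 1423 / 5 = 284.6 s/km
LT pace = 284.6 * 1.07 = 304.52 s/km

304.52 s/km


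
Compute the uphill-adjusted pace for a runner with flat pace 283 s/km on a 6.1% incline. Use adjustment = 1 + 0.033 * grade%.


Adjustment factor = 1 + 0.033 * 6.1 = 1.2013
Grade-adjusted pace = 283 * 1.2013 = 339.97 s/km

339.97 s/km


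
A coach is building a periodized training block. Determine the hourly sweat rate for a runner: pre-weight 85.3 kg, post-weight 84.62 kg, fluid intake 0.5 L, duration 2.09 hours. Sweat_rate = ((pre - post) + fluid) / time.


Mass lost = 85.3 - 84.62 = 0.68 kg
Add fluid consumed: 0.68 + 0.5 = 1.18 L total sweat
Sweat rate = 1.18 / 2.09 = 0.565 L/h

0.565 L/h


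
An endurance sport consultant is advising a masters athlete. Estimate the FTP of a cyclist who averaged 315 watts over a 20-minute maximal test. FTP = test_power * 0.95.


FTP = 315 * 0.95 = 299.25 W

299.25 W


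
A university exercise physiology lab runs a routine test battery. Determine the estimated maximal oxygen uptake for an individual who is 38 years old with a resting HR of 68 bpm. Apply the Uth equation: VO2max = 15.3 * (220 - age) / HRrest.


HRmax = 220 - 38 = 182
VO2max = 15.3 * (182 / 68)
= 15.3 * 2.6765
= 40.95 mL/kg/min

40.95 mL/kg/min


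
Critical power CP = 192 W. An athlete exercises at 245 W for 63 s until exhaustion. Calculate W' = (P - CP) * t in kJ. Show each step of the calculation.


P - CP = 245 - 192 = 53 W
W' = 53 * 63 = 3339 J
= 3339 / 1000 = 3.339 kJ

3.339 kJ


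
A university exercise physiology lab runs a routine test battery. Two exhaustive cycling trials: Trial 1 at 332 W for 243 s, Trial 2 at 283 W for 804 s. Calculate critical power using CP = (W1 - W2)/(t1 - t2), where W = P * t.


W1 = 332 * 243 = 80676 J
W2 = 283 * 804 = 227532 J
CP = (80676 - 227532) / (243 - 804)
= -146856 / -561
= 261.78 W

261.78 W


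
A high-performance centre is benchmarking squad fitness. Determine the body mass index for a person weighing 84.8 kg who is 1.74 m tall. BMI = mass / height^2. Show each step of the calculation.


BMI = mass / height^2
= 84.8 / 1.74^2
= 84.8 / 3.0276
= 28.01 kg/m^2

28.01 kg/m^2


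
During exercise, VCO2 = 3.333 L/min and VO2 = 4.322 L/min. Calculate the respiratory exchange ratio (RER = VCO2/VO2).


RER = VCO2 / VO2
= 3.333 / 4.322
= 0.7712

0.7712


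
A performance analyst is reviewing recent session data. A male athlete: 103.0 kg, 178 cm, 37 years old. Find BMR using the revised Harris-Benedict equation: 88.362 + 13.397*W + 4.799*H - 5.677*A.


Intercept = 88.362
Weight contribution = 13.397 * 103.0 = 1379.891
Height contribution = 4.799 * 178 = 854.222
Age contribution = 5.677 * 37 = 210.049
BMR = 88.362 + 1379.891 + 854.222 - 210.049
= 2112.43 kcal/day

2112.43 kcal/day


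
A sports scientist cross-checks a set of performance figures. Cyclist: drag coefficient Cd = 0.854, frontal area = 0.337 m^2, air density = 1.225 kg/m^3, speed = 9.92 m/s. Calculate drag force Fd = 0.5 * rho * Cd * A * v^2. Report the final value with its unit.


v^2 = 9.92^2 = 98.4064
Fd = 0.5 * 1.225 * 0.854 * 0.337 * 98.4064
= 17.347 N

17.347 N


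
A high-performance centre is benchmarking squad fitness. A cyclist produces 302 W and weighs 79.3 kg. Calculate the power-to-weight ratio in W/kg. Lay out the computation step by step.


P/W = power / mass
= 302 / 79.3
= 3.808 W/kg

3.808 W/kg


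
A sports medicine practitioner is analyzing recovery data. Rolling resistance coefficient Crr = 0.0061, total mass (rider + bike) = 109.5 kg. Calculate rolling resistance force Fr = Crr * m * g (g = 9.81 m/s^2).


Fr = Crr * m * g
= 0.0061 * 109.5 * 9.81
= 6.553 N

6.553 N


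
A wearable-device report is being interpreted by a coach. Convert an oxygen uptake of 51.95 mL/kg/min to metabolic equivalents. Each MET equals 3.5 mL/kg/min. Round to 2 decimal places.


One MET = 3.5 mL/kg/min
Number of METs = 51.95 / 3.5
= 14.84 METs

14.84 METs


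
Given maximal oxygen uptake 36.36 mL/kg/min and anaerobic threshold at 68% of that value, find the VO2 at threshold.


Percentage as decimal = 0.68
VO2 at AT = 36.36 * 0.68 = 24.72 mL/kg/min

24.72 mL/kg/min


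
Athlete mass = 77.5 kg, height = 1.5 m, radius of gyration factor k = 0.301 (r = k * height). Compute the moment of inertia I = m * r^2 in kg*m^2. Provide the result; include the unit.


r = k * height = 0.301 * 1.5 = 0.4515 m
r^2 = 0.4515^2 = 0.203852
I = 77.5 * 0.203852 = 15.799 kg*m^2

15.799 kg*m^2


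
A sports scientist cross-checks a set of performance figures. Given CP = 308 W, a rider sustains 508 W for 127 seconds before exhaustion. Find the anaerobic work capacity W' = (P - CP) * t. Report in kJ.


Excess power = 508 - 308 = 200 W
Work above CP = 200 * 127 = 25400 J
W' = 25.4 kJ

25.4 kJ


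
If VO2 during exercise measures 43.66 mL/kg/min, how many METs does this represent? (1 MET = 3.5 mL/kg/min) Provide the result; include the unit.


METs = VO2 / 3.5 = 43.66 / 3.5 = 12.47

12.47 METs


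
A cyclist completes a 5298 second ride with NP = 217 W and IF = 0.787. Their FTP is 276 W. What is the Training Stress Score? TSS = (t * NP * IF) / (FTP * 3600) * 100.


t * NP * IF = 5298 * 217 * 0.787 = 904787.142
FTP * 3600 = 993600
TSS = (904787.142 / 993600) * 100 = 91.06

91.06 TSS


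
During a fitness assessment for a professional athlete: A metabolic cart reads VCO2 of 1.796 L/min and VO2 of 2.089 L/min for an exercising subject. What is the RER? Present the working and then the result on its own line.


RER = VCO2 / VO2 = 1.796 / 2.089 = 0.8597

0.8597


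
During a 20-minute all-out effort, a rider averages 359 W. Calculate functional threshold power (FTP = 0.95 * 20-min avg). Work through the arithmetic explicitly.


FTP = 0.95 * 359
= 341.05 W

341.05 W


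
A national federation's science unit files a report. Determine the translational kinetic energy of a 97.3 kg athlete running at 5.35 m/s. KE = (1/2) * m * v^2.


KE = 0.5 * m * v^2
= 0.5 * 97.3 * 5.35^2
= 0.5 * 97.3 * 28.6225
= 1392.48 J

1392.48 J


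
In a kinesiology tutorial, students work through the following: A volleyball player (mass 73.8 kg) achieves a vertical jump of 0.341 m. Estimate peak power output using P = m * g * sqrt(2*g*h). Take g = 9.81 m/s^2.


2 * g * h = 2 * 9.81 * 0.341 = 6.69042
sqrt(6.69042) = 2.586585 m/s
P = 73.8 * 9.81 * 2.586585 = 1872.63 W

1872.63 W


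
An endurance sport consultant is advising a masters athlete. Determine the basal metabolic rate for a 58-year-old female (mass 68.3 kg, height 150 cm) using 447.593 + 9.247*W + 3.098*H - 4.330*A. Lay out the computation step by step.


BMR = 447.593 + 9.247*68.3 + 3.098*150 - 4.330*58
= 1292.72 kcal/day

1292.72 kcal/day


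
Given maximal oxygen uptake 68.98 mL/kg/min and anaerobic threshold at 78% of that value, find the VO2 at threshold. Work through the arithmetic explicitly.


Percentage as decimal = 0.78
VO2 at AT = 68.98 * 0.78 = 53.8 mL/kg/min

53.8 mL/kg/min


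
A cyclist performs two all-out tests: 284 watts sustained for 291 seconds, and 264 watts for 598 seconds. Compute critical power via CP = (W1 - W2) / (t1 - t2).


W1 = P1 * t1 = 284 * 291 = 82644 J
W2 = P2 * t2 = 264 * 598 = 157872 J
CP = (82644 - 157872) / (291 - 598)
= 245.04 W

245.04 W


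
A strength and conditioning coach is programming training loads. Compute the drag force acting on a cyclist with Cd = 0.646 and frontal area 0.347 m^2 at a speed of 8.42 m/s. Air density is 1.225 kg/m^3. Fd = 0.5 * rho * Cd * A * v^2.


Step 1: v^2 = 70.8964
Step 2: Fd = 0.5 * 1.225 * 0.646 * 0.347 * 70.8964
= 9.734 N

9.734 N


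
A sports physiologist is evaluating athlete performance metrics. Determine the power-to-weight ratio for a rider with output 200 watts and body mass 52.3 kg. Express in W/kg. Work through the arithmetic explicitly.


P/W = 200 / 52.3 = 3.824 W/kg

3.824 W/kg


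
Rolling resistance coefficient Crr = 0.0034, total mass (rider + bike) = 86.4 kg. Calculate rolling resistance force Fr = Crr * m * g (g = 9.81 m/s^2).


Fr = Crr * m * g
= 0.0034 * 86.4 * 9.81
= 2.882 N

2.882 N


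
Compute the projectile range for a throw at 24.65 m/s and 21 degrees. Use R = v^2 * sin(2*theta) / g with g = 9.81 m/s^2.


Two times the angle = 42 degrees
sin(42) = 0.669131
R = 607.6225 * 0.669131 / 9.81 = 41.445 m

41.445 m


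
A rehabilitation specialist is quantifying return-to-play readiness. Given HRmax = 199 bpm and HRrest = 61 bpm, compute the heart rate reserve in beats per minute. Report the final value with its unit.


Heart rate reserve = maximum HR minus resting HR
HRR = 199 - 61 = 138 bpm

138 bpm


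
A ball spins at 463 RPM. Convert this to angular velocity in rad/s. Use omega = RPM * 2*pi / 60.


omega = 463 * 2 * pi / 60
= 463 * 6.28318531 / 60
= 2909.115 / 60
= 48.485 rad/s

48.485 rad/s


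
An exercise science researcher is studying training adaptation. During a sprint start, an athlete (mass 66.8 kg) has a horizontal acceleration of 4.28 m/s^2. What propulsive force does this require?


Propulsive force = mass * acceleration
= 66.8 kg * 4.28 m/s^2
= 285.9 N

285.9 N


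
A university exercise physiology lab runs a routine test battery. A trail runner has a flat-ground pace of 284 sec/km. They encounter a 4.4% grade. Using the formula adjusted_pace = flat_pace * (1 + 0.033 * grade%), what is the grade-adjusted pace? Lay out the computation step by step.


Grade factor = 1 + 0.033 * 4.4 = 1.1452
Adjusted = 284 * 1.1452 = 325.24 sec/km

325.24 s/km


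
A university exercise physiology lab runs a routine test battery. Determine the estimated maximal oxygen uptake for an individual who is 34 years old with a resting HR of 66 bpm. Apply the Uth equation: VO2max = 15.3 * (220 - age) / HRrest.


HRmax = 220 - 34 = 186
VO2max = 15.3 * (186 / 66)
= 15.3 * 2.8182
= 43.12 mL/kg/min

43.12 mL/kg/min


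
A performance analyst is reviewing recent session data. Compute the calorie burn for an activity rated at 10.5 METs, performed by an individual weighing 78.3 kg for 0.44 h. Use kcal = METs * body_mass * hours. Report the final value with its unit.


Product of METs and mass = 10.5 * 78.3 = 822.15
Total kcal = 822.15 * 0.44 = 361.75 kcal

361.75 kcal


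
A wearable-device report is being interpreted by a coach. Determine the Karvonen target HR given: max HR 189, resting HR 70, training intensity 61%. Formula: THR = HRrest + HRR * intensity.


HRR = HRmax - HRrest = 189 - 70 = 119
THR = 70 + 119 * 0.61
= 142.59 bpm

142.59 bpm


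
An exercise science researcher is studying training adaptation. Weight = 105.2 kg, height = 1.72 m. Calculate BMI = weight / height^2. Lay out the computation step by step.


height^2 = 1.72^2 = 2.9584
BMI = 105.2 / 2.9584 = 35.56 kg/m^2

35.56 kg/m^2


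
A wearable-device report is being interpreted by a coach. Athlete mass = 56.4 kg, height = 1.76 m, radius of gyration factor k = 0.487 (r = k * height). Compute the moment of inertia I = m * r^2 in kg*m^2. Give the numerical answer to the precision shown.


r = k * height = 0.487 * 1.76 = 0.85712 m
r^2 = 0.85712^2 = 0.734655
I = 56.4 * 0.734655 = 41.435 kg*m^2

41.435 kg*m^2


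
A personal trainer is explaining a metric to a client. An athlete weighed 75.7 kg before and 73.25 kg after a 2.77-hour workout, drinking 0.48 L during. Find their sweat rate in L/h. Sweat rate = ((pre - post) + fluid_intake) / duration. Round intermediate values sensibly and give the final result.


Body mass change = 2.45 kg
Total sweat loss = 2.45 + 0.48 = 2.93 L
Rate = 2.93 / 2.77 = 1.058 L/h

1.058 L/h


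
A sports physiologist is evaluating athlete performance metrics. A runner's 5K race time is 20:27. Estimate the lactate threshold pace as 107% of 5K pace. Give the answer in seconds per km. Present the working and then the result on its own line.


Total race time = 20*60 + 27 = 1227 seconds
5K pace = 1227 / 5 = 245.4 sec/km
LT pace = 245.4 * 1.07 = 262.58 sec/km

262.58 s/km


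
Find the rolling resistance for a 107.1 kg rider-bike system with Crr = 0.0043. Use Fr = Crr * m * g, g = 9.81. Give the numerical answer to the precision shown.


m * g = 107.1 * 9.81 = 1050.651 N
Fr = 0.0043 * 1050.651 = 4.518 N

4.518 N


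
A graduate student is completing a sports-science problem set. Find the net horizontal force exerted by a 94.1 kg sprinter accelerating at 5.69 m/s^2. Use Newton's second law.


Newton's second law: F = m * a
F = 94.1 * 5.69 = 535.43 N

535.43 N


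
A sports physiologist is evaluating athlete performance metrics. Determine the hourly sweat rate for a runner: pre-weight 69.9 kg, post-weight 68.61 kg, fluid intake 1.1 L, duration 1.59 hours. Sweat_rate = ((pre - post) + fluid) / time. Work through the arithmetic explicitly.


Mass lost = 69.9 - 68.61 = 1.29 kg
Add fluid consumed: 1.29 + 1.1 = 2.39 L total sweat
Sweat rate = 2.39 / 1.59 = 1.503 L/h

1.503 L/h


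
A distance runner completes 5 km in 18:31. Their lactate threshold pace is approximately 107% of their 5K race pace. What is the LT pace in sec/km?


Convert to seconds: 18 min 31 s = 1111 s
Pace per km = 1111 / 5 = 222.2 s/km
LT pace = 222.2 * 1.07 = 237.75 s/km

237.75 s/km


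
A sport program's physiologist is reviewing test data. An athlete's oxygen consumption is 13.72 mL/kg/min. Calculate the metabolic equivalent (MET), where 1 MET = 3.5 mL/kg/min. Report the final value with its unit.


MET = VO2 / 3.5
= 13.72 / 3.5
= 3.92 METs

3.92 METs


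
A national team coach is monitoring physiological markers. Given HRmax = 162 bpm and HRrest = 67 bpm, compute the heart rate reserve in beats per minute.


Heart rate reserve = maximum HR minus resting HR
HRR = 162 - 67 = 95 bpm

95 bpm


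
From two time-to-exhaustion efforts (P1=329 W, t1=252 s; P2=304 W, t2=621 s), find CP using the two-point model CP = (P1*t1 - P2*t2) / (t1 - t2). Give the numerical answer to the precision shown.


Work in trial 1 = 82908 J
Work in trial 2 = 188784 J
Delta work = -105876 J
Delta time = -369 s
CP = -105876 / -369 = 286.93 W

286.93 W


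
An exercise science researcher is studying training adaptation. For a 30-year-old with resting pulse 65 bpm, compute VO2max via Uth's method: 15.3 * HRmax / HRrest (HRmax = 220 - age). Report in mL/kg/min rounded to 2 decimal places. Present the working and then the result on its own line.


Step 1: HRmax = 220 - 30 = 190 bpm
Step 2: Ratio = 190 / 65 = 2.9231
Step 3: VO2max = 15.3 * 2.9231 = 44.72 mL/kg/min

44.72 mL/kg/min


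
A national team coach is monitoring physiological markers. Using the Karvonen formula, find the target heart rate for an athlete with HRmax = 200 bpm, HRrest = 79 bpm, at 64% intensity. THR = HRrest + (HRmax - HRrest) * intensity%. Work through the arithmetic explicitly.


HRR = 200 - 79 = 121
THR = 79 + 121 * 0.64
= 79 + 77.44
= 156.44 bpm

156.44 bpm


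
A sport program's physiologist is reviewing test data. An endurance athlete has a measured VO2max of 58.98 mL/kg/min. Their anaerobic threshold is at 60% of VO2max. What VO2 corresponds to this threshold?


Anaerobic threshold VO2 = VO2max * 60%
= 58.98 * 0.6
= 35.39 mL/kg/min

35.39 mL/kg/min


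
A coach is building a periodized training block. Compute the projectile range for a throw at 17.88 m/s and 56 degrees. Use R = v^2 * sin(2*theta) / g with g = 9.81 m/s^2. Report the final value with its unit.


Two times the angle = 112 degrees
sin(112) = 0.927184
R = 319.6944 * 0.927184 / 9.81 = 30.216 m

30.216 m


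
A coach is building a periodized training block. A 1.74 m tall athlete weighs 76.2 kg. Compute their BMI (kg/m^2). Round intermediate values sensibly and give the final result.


height^2 = 3.0276 m^2
BMI = 76.2 / 3.0276 = 25.17 kg/m^2

25.17 kg/m^2


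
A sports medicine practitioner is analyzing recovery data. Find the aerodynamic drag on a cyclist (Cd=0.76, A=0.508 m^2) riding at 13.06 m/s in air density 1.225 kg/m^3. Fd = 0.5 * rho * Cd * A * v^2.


Fd = 0.5 * 1.225 * 0.76 * 0.508 * 13.06^2
= 0.5 * 1.225 * 0.76 * 0.508 * 170.5636
= 40.334 N

40.334 N


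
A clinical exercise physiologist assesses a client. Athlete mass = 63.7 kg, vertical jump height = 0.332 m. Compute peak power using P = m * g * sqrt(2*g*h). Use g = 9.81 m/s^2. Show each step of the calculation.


sqrt(2 * 9.81 * 0.332) = sqrt(6.51384) = 2.552223 m/s
P = 63.7 * 9.81 * 2.552223
= 1594.88 W

1594.88 W


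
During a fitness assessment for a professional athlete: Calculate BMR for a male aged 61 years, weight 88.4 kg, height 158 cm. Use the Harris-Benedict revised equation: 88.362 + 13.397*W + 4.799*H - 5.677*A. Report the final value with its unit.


Substituting values:
W term = 13.397 * 88.4 = 1184.2948
H term = 4.799 * 158 = 758.242
A term = 5.677 * 61 = 346.297
BMR = 1684.6 kcal/day

1684.6 kcal/day


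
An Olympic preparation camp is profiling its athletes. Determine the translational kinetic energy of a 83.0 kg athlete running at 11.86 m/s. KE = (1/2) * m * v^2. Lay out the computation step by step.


KE = 0.5 * m * v^2
= 0.5 * 83.0 * 11.86^2
= 0.5 * 83.0 * 140.6596
= 5837.37 J

5837.37 J


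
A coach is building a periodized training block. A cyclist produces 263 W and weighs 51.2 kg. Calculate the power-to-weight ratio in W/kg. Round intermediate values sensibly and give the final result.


P/W = power / mass
= 263 / 51.2
= 5.137 W/kg

5.137 W/kg


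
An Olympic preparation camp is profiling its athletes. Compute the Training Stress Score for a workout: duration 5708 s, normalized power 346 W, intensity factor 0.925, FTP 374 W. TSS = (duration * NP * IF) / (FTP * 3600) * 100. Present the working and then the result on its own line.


Product = 5708 * 346 * 0.925 = 1826845.4
Base = 374 * 3600 = 1346400
TSS = 1826845.4 / 1346400 * 100 = 135.68

135.68 TSS


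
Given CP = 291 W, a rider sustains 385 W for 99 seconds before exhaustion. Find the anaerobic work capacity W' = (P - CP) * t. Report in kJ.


Excess power = 385 - 291 = 94 W
Work above CP = 94 * 99 = 9306 J
W' = 9.306 kJ

9.306 kJ


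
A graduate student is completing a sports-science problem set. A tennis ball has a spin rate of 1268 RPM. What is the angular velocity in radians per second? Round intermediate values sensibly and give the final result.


Convert RPM to rad/s: multiply by 2*pi and divide by 60
omega = 1268 * 2 * pi / 60
= 132.785 rad/s

132.785 rad/s


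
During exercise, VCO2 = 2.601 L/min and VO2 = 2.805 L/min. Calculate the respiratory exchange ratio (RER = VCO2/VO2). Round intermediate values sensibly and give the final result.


RER = VCO2 / VO2
= 2.601 / 2.805
= 0.9273

0.9273


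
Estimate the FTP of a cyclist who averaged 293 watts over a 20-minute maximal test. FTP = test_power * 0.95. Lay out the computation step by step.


FTP = 293 * 0.95 = 278.35 W

278.35 W


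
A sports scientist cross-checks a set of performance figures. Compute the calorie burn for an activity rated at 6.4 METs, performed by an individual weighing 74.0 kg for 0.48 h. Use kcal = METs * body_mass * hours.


Product of METs and mass = 6.4 * 74.0 = 473.6
Total kcal = 473.6 * 0.48 = 227.33 kcal

227.33 kcal


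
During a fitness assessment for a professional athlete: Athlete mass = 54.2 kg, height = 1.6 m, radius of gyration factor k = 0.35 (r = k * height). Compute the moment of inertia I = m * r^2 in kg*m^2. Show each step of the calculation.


r = k * height = 0.35 * 1.6 = 0.56 m
r^2 = 0.56^2 = 0.3136
I = 54.2 * 0.3136 = 16.997 kg*m^2

16.997 kg*m^2


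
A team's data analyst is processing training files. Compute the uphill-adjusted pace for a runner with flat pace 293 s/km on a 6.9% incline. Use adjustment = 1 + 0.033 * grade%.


Adjustment factor = 1 + 0.033 * 6.9 = 1.2277
Grade-adjusted pace = 293 * 1.2277 = 359.72 s/km

359.72 s/km


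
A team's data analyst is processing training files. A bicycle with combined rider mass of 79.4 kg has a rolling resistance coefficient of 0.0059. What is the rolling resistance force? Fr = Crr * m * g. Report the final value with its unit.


Fr = 0.0059 * 79.4 * 9.81
= 0.46846 * 9.81
= 4.596 N

4.596 N


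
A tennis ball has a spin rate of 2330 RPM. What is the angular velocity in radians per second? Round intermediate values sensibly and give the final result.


Convert RPM to rad/s: multiply by 2*pi and divide by 60
omega = 2330 * 2 * pi / 60
= 243.997 rad/s

243.997 rad/s


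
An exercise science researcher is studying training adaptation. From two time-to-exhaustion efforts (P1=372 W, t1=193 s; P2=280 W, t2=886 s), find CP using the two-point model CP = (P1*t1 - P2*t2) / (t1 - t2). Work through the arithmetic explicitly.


Work in trial 1 = 71796 J
Work in trial 2 = 248080 J
Delta work = -176284 J
Delta time = -693 s
CP = -176284 / -693 = 254.38 W

254.38 W


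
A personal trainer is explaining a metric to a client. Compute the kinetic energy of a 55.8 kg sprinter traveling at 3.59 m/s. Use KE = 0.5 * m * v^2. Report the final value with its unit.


Velocity squared = 12.8881
KE = 0.5 * 55.8 * 12.8881 = 359.58 J

359.58 J


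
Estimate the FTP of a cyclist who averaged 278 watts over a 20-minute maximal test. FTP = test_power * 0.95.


FTP = 278 * 0.95 = 264.1 W

264.1 W


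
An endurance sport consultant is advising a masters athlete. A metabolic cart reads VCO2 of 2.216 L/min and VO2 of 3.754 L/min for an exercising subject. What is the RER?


RER = VCO2 / VO2 = 2.216 / 3.754 = 0.5903

0.5903


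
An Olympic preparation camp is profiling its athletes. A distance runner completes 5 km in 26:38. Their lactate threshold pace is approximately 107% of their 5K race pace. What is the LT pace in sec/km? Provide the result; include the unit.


Convert to seconds: 26 min 38 s = 1598 s
Pace per km = 1598 / 5 = 319.6 s/km
LT pace = 319.6 * 1.07 = 341.97 s/km

341.97 s/km


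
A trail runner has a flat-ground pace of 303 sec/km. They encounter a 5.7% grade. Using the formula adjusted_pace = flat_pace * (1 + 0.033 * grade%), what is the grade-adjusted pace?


Grade factor = 1 + 0.033 * 5.7 = 1.1881
Adjusted = 303 * 1.1881 = 359.99 sec/km

359.99 s/km


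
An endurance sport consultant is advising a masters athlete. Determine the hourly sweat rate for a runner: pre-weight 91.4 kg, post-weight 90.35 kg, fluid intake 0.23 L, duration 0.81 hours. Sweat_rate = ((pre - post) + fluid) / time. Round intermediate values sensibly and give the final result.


Mass lost = 91.4 - 90.35 = 1.05 kg
Add fluid consumed: 1.05 + 0.23 = 1.28 L total sweat
Sweat rate = 1.28 / 0.81 = 1.58 L/h

1.58 L/h


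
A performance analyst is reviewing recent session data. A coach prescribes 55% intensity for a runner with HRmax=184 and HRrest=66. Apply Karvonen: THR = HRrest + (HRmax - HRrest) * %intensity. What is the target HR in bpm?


Heart rate reserve = 184 - 66 = 118
Intensity fraction = 55 / 100 = 0.55
THR = 66 + 118 * 0.55 = 130.9 bpm

130.9 bpm


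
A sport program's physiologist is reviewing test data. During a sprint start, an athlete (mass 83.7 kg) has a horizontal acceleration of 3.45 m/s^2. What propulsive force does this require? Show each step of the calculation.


Propulsive force = mass * acceleration
= 83.7 kg * 3.45 m/s^2
= 288.77 N

288.77 N


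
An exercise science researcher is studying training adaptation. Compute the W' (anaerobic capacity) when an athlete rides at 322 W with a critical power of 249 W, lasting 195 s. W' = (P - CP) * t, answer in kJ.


Above-CP power = 73 W
Duration = 195 s
W' = 73 * 195 = 14235 J
Convert: 14235 / 1000 = 14.235 kJ

14.235 kJ


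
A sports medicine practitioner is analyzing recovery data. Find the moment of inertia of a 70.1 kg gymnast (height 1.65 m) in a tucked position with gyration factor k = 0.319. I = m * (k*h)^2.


Radius of gyration = 0.319 * 1.65 = 0.52635 m
I = 70.1 * 0.52635^2
= 70.1 * 0.277044
= 19.421 kg*m^2

19.421 kg*m^2
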